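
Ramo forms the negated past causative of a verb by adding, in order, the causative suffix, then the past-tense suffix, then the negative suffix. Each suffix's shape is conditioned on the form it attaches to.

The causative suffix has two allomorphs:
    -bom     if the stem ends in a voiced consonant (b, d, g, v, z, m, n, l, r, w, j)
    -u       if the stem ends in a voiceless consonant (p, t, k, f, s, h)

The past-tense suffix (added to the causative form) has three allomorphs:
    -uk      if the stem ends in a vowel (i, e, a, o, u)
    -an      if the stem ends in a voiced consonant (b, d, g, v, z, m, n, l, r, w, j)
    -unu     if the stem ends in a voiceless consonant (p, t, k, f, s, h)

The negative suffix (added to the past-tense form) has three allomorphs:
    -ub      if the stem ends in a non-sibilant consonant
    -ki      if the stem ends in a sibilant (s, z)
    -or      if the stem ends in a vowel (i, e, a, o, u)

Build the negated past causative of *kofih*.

Since the final consonant of *kofih* is /h/ (voiceless), it takes -u, giving *kofihu*.
The final sound of the causative form *kofihu* is /u/, which is a vowel, so the past-tense suffix is -uk, giving *kofihuuk*.
The past-tense form *kofihuuk* — final sound /k/ (a non-sibilant consonant) → -ub → *kofihuukub*.

kofihuukub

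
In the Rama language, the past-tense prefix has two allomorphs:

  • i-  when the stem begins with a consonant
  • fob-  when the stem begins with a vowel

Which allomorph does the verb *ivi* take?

*ivi* — first sound /i/ (a vowel) → fob-.

fob-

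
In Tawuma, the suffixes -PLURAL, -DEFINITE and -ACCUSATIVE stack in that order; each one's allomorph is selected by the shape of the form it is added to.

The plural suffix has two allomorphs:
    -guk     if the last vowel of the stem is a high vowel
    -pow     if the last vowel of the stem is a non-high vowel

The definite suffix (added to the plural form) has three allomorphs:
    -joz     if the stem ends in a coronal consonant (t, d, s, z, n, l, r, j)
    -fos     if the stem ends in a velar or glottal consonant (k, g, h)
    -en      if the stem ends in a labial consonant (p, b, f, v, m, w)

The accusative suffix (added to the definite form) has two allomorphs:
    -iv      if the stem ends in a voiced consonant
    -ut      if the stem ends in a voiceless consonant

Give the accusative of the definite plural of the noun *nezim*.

nezimgukfosut

*nezim* — last vowel /i/ (a high vowel) → -guk → *nezimguk*.
Since the final consonant of the plural form *nezimguk* is /k/ (velar/glottal), it takes -fos, giving *nezimgukfos*.
The definite form *nezimgukfos*: final consonant = /s/, voiceless → -ut → *nezimgukfosut*.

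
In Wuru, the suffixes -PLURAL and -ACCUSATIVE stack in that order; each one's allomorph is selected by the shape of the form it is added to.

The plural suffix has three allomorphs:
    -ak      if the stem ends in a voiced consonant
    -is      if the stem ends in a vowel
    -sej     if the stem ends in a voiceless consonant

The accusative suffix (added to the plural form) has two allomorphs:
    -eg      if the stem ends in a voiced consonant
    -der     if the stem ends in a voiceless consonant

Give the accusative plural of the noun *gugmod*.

The final sound of *gugmod* is /d/, which is a voiced consonant, so the plural suffix is -ak, giving *gugmodak*.
The final consonant of the plural form *gugmodak* is /k/, which is voiceless, so the accusative suffix is -der, giving *gugmodakder*.

gugmodakder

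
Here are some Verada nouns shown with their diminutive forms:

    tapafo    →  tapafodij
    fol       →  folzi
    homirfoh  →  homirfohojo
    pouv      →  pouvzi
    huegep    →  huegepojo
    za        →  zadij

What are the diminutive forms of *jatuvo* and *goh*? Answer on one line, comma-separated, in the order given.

jatuvodij, gohojo

The pattern is voicing of the final sound: -ojo when the stem ends in a voiceless consonant (*homirfoh*, *huegep*); -zi when the stem ends in a voiced consonant (*fol*, *pouv*); -dij when the stem ends in a vowel (*tapafo*, *za*).
Since the final sound of *jatuvo* is /o/ (a vowel), it takes -dij, giving *jatuvodij*.
Since the final sound of *goh* is /h/ (a voiceless consonant), it takes -ojo, giving *gohojo*.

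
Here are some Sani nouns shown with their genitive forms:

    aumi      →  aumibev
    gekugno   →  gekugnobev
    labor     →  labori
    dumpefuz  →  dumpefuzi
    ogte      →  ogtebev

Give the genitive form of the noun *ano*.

anobev

The suffix is conditioned by the final sound: -i when the stem ends in a consonant (*labor*, *dumpefuz*); -bev when the stem ends in a vowel (*aumi*, *gekugno*, *ogte*).
Since the final sound of *ano* is /o/ (a vowel), it takes -bev, giving *anobev*.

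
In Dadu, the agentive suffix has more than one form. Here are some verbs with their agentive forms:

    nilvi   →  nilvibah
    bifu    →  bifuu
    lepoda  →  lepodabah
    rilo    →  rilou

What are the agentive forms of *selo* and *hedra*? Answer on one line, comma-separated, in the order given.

The pattern is rounding harmony: -u when the last vowel of the stem is a rounded vowel (*bifu*, *rilo*); -bah when the last vowel of the stem is an unrounded vowel (*nilvi*, *lepoda*).
*selo* — last vowel /o/ (a rounded vowel) → -u → *selou*.
Since the last vowel of *hedra* is /a/ (an unrounded vowel), it takes -bah, giving *hedrabah*.

selou, hedrabah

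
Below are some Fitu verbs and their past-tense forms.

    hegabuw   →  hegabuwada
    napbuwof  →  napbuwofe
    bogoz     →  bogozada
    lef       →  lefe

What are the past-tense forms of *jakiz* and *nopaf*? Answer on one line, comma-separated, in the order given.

Looking at the final consonant of each stem: -e when the stem ends in a voiceless consonant (*napbuwof*, *lef*); -ada when the stem ends in a voiced consonant (*hegabuw*, *bogoz*).
The final consonant of *jakiz* is /z/, which is voiced, so the suffix is -ada, giving *jakizada*.
*nopaf* — final consonant /f/ (voiceless) → -e → *nopafe*.

jakizada, nopafe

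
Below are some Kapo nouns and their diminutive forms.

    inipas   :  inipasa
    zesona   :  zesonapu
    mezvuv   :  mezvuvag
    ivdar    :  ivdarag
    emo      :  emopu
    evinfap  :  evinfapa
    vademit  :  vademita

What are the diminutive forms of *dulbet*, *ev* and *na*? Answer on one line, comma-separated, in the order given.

dulbeta, evag, napu

Looking at the final sound of each stem: -a when the stem ends in a voiceless consonant (*inipas*, *evinfap*, *vademit*); -ag when the stem ends in a voiced consonant (*mezvuv*, *ivdar*); -pu when the stem ends in a vowel (*zesona*, *emo*).
*dulbet* — final sound /t/ (a voiceless consonant) → -a → *dulbeta*.
*ev*: final sound = /v/, a voiced consonant → -ag → *evag*.
*na*: final sound = /a/, a vowel → -pu → *napu*.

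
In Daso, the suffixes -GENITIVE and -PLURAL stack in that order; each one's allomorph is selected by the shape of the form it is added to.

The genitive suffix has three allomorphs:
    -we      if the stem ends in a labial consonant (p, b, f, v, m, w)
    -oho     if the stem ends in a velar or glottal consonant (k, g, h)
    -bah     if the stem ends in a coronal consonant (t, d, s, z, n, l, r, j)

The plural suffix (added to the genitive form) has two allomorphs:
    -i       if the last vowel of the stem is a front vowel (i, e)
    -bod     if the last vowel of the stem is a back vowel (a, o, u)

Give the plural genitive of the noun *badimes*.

*badimes* — final consonant /s/ (coronal) → -bah → *badimesbah*.
The genitive form *badimesbah* — last vowel /a/ (a back vowel) → -bod → *badimesbahbod*.

badimesbahbod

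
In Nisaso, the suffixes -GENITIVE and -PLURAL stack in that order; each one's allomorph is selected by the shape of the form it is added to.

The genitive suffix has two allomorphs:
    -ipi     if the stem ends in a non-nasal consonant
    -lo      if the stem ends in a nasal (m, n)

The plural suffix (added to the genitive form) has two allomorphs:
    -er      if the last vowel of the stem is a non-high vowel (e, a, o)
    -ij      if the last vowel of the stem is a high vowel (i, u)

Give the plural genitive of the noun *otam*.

otamloer

*otam*: final consonant = /m/, a nasal → -lo → *otamlo*.
The genitive form *otamlo* — last vowel /o/ (a non-high vowel) → -er → *otamloer*.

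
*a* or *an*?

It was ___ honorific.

an

The indefinite article is chosen by the initial *sound* of the following word, not its spelling.
*honorific* begins with the sound /ɒ/ (silent h) — a vowel sound.
So the article is *an*: It was an honorific.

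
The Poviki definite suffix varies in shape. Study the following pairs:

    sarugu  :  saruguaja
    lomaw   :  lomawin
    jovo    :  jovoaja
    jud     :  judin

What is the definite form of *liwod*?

liwodin

The suffix is conditioned by the final sound: -in when the stem ends in a consonant (*lomaw*, *jud*); -aja when the stem ends in a vowel (*sarugu*, *jovo*).
*liwod* — final sound /d/ (a consonant) → -in → *liwodin*.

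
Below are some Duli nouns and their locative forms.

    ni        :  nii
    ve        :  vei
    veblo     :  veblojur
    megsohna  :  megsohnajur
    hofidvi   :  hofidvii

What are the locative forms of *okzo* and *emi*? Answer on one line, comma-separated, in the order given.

okzojur, emii

The suffix is conditioned by the last vowel: -i when the last vowel of the stem is a front vowel (*ni*, *ve*, *hofidvi*); -jur when the last vowel of the stem is a back vowel (*veblo*, *megsohna*).
The last vowel of *okzo* is /o/, which is a back vowel, so the suffix is -jur, giving *okzojur*.
The last vowel of *emi* is /i/, which is a front vowel, so the suffix is -i, giving *emii*.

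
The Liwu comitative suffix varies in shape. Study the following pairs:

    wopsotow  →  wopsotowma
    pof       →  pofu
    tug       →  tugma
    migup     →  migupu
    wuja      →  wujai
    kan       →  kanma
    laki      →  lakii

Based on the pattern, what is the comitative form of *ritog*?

Looking at the final sound of each stem: -u when the stem ends in a voiceless consonant (*pof*, *migup*); -ma when the stem ends in a voiced consonant (*wopsotow*, *tug*, *kan*); -i when the stem ends in a vowel (*wuja*, *laki*).
*ritog* — final sound /g/ (a voiced consonant) → -ma → *ritogma*.

ritogma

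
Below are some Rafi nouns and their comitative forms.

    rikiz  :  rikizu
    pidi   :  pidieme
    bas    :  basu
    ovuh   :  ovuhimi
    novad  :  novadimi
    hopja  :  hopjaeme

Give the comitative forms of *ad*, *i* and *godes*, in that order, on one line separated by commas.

The suffix is conditioned by the final sound: -u when the stem ends in a sibilant (*rikiz*, *bas*); -imi when the stem ends in a non-sibilant consonant (*ovuh*, *novad*); -eme when the stem ends in a vowel (*pidi*, *hopja*).
Since the final sound of *ad* is /d/ (a non-sibilant consonant), it takes -imi, giving *adimi*.
Since the final sound of *i* is /i/ (a vowel), it takes -eme, giving *ieme*.
The final sound of *godes* is /s/, which is a sibilant, so the suffix is -u, giving *godesu*.

adimi, ieme, godesu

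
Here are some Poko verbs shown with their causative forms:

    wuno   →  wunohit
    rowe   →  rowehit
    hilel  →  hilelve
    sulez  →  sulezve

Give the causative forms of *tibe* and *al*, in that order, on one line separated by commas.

The suffix is conditioned by the final sound: -ve when the stem ends in a consonant (*hilel*, *sulez*); -hit when the stem ends in a vowel (*wuno*, *rowe*).
*tibe* — final sound /e/ (a vowel) → -hit → *tibehit*.
Since the final sound of *al* is /l/ (a consonant), it takes -ve, giving *alve*.

tibehit, alve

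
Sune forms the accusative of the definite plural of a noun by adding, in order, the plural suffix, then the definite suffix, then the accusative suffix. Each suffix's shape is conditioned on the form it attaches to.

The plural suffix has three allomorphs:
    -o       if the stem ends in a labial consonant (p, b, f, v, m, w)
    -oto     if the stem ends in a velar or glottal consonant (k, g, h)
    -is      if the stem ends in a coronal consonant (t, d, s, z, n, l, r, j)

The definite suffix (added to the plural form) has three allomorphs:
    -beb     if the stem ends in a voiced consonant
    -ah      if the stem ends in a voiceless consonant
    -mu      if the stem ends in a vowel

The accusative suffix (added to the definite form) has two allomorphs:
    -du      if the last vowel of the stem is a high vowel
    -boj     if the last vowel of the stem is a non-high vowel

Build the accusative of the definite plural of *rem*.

The final consonant of *rem* is /m/, which is labial, so the plural suffix is -o, giving *remo*.
The plural form *remo* — final sound /o/ (a vowel) → -mu → *remomu*.
The definite form *remomu*: last vowel = /u/, a high vowel → -du → *remomudu*.

remomudu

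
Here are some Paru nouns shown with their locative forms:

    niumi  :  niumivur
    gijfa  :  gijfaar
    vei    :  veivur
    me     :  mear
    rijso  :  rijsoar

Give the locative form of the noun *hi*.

The suffix is conditioned by the last vowel: -vur when the last vowel of the stem is a high vowel (*niumi*, *vei*); -ar when the last vowel of the stem is a non-high vowel (*gijfa*, *me*, *rijso*).
*hi*: last vowel = /i/, a high vowel → -vur → *hivur*.

hivur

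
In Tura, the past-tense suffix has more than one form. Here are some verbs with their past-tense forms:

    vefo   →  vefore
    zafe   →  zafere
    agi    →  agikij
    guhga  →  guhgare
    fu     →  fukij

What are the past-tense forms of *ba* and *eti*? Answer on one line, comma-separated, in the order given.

The pattern is height harmony: -kij when the last vowel of the stem is a high vowel (*agi*, *fu*); -re when the last vowel of the stem is a non-high vowel (*vefo*, *zafe*, *guhga*).
Since the last vowel of *ba* is /a/ (a non-high vowel), it takes -re, giving *bare*.
Since the last vowel of *eti* is /i/ (a high vowel), it takes -kij, giving *etikij*.

bare, etikij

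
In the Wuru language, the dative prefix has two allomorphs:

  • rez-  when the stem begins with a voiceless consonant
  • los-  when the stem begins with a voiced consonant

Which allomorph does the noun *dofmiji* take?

The first consonant of *dofmiji* is /d/, which is voiced, so the prefix is los-.

los-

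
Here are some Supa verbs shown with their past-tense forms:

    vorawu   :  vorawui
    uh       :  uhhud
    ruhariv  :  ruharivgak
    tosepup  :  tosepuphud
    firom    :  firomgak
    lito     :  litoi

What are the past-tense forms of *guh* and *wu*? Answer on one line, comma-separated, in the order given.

guhhud, wui

Looking at the final sound of each stem: -hud when the stem ends in a voiceless consonant (*uh*, *tosepup*); -gak when the stem ends in a voiced consonant (*ruhariv*, *firom*); -i when the stem ends in a vowel (*vorawu*, *lito*).
The final sound of *guh* is /h/, which is a voiceless consonant, so the suffix is -hud, giving *guhhud*.
The final sound of *wu* is /u/, which is a vowel, so the suffix is -i, giving *wui*.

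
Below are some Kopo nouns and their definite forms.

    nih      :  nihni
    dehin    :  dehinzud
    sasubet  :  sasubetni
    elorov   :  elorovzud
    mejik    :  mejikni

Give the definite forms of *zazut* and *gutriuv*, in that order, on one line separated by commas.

zazutni, gutriuvzud

The suffix is conditioned by the final consonant: -ni when the stem ends in a voiceless consonant (*nih*, *sasubet*, *mejik*); -zud when the stem ends in a voiced consonant (*dehin*, *elorov*).
*zazut* — final consonant /t/ (voiceless) → -ni → *zazutni*.
Since the final consonant of *gutriuv* is /v/ (voiced), it takes -zud, giving *gutriuvzud*.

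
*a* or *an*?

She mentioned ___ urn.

The indefinite article is chosen by the initial *sound* of the following word, not its spelling.
*urn* begins with the sound /ɜr/ (u pronounced /ɜr/) — a vowel sound.
So the article is *an*: She mentioned an urn.

an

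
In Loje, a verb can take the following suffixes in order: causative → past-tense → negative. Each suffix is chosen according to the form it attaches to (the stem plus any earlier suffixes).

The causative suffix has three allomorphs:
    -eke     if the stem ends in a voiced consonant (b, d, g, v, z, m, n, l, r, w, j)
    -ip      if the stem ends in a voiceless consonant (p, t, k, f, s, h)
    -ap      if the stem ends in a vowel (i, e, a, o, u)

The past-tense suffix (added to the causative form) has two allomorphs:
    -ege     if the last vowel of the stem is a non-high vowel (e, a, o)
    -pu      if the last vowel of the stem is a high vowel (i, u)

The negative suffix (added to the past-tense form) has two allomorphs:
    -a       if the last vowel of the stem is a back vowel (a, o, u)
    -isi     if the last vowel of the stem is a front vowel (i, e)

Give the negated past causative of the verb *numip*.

numipippua

The final sound of *numip* is /p/, which is a voiceless consonant, so the causative suffix is -ip, giving *numipip*.
Since the last vowel of the causative form *numipip* is /i/ (a high vowel), it takes -pu, giving *numipippu*.
The past-tense form *numipippu*: last vowel = /u/, a back vowel → -a → *numipippua*.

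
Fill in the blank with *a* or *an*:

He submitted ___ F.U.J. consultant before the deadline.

The indefinite article is chosen by the initial *sound* of the following word, not its spelling.
The initialism *F.U.J.* is read letter by letter; the first letter, F, is pronounced /ɛf/, which begins with a vowel sound.
So the article is *an*: He submitted an F.U.J. consultant before the deadline.

an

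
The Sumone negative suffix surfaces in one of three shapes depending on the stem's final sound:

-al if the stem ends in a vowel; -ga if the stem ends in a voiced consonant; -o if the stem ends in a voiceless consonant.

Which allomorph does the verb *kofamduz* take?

-ga

*kofamduz*: final sound = /z/, a voiced consonant → -ga.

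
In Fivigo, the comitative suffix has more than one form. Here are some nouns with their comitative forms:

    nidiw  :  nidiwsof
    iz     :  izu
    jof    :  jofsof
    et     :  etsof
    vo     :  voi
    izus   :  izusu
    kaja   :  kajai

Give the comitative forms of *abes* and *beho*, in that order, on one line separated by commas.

The alternation tracks the final sound of the stem — -u when the stem ends in a sibilant (*iz*, *izus*); -sof when the stem ends in a non-sibilant consonant (*nidiw*, *jof*, *et*); -i when the stem ends in a vowel (*vo*, *kaja*).
*abes*: final sound = /s/, a sibilant → -u → *abesu*.
The final sound of *beho* is /o/, which is a vowel, so the suffix is -i, giving *behoi*.

abesu, behoi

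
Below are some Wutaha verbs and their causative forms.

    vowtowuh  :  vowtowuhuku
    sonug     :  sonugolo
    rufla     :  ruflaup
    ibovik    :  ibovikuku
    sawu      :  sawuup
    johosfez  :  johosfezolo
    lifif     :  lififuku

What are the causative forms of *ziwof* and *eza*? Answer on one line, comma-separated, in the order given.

The suffix is conditioned by the final sound: -uku when the stem ends in a voiceless consonant (*vowtowuh*, *ibovik*, *lifif*); -olo when the stem ends in a voiced consonant (*sonug*, *johosfez*); -up when the stem ends in a vowel (*rufla*, *sawu*).
The final sound of *ziwof* is /f/, which is a voiceless consonant, so the suffix is -uku, giving *ziwofuku*.
The final sound of *eza* is /a/, which is a vowel, so the suffix is -up, giving *ezaup*.

ziwofuku, ezaup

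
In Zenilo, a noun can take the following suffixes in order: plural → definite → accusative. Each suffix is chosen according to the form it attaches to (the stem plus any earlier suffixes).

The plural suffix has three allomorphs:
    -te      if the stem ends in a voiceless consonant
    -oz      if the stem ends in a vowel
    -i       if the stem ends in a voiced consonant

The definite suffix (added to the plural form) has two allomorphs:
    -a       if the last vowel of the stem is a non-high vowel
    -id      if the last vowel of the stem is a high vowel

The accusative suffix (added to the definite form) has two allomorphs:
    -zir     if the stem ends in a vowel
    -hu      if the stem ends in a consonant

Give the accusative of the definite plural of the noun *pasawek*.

*pasawek* — final sound /k/ (a voiceless consonant) → -te → *pasawekte*.
Since the last vowel of the plural form *pasawekte* is /e/ (a non-high vowel), it takes -a, giving *pasawektea*.
The definite form *pasawektea*: final sound = /a/, a vowel → -zir → *pasawekteazir*.

pasawekteazir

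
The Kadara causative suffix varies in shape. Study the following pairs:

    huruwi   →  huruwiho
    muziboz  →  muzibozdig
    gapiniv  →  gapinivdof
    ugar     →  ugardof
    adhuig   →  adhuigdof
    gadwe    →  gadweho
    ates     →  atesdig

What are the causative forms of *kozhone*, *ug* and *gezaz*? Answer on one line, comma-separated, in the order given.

The alternation tracks the final sound of the stem — -dig when the stem ends in a sibilant (*muziboz*, *ates*); -dof when the stem ends in a non-sibilant consonant (*gapiniv*, *ugar*, *adhuig*); -ho when the stem ends in a vowel (*huruwi*, *gadwe*).
The final sound of *kozhone* is /e/, which is a vowel, so the suffix is -ho, giving *kozhoneho*.
The final sound of *ug* is /g/, which is a non-sibilant consonant, so the suffix is -dof, giving *ugdof*.
*gezaz* — final sound /z/ (a sibilant) → -dig → *gezazdig*.

kozhoneho, ugdof, gezazdig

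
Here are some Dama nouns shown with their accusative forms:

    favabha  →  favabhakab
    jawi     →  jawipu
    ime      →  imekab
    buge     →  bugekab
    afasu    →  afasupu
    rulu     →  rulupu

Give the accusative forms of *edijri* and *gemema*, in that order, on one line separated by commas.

The suffix is conditioned by the last vowel: -pu when the last vowel of the stem is a high vowel (*jawi*, *afasu*, *rulu*); -kab when the last vowel of the stem is a non-high vowel (*favabha*, *ime*, *buge*).
Since the last vowel of *edijri* is /i/ (a high vowel), it takes -pu, giving *edijripu*.
*gemema*: last vowel = /a/, a non-high vowel → -kab → *gememakab*.

edijripu, gememakab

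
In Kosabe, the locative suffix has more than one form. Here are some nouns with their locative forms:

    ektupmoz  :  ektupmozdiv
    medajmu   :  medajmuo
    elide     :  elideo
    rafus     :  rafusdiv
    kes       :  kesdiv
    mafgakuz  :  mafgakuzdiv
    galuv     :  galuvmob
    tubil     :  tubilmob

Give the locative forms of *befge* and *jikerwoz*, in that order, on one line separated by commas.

befgeo, jikerwozdiv

The suffix is conditioned by the final sound: -div when the stem ends in a sibilant (*ektupmoz*, *rafus*, *kes*, *mafgakuz*); -mob when the stem ends in a non-sibilant consonant (*galuv*, *tubil*); -o when the stem ends in a vowel (*medajmu*, *elide*).
Since the final sound of *befge* is /e/ (a vowel), it takes -o, giving *befgeo*.
*jikerwoz*: final sound = /z/, a sibilant → -div → *jikerwozdiv*.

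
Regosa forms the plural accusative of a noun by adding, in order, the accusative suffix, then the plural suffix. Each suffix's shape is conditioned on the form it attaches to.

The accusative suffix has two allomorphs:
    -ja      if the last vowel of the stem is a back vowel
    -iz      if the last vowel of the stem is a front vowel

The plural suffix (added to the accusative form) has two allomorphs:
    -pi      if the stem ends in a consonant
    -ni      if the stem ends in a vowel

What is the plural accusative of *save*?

saveizpi

The last vowel of *save* is /e/, which is a front vowel, so the accusative suffix is -iz, giving *saveiz*.
Since the final sound of the accusative form *saveiz* is /z/ (a consonant), it takes -pi, giving *saveizpi*.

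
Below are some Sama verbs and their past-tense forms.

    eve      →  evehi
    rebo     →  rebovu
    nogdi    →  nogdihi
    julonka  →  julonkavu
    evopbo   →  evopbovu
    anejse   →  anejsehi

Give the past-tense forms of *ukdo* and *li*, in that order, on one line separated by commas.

ukdovu, lihi

The pattern is front/back vowel harmony: -hi when the last vowel of the stem is a front vowel (*eve*, *nogdi*, *anejse*); -vu when the last vowel of the stem is a back vowel (*rebo*, *julonka*, *evopbo*).
The last vowel of *ukdo* is /o/, which is a back vowel, so the suffix is -vu, giving *ukdovu*.
*li* — last vowel /i/ (a front vowel) → -hi → *lihi*.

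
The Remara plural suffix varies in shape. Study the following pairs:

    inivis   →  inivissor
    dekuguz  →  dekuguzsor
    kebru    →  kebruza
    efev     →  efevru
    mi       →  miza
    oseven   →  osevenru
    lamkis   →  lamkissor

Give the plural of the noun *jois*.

joissor

The suffix is conditioned by the final sound: -sor when the stem ends in a sibilant (*inivis*, *dekuguz*, *lamkis*); -ru when the stem ends in a non-sibilant consonant (*efev*, *oseven*); -za when the stem ends in a vowel (*kebru*, *mi*).
The final sound of *jois* is /s/, which is a sibilant, so the suffix is -sor, giving *joissor*.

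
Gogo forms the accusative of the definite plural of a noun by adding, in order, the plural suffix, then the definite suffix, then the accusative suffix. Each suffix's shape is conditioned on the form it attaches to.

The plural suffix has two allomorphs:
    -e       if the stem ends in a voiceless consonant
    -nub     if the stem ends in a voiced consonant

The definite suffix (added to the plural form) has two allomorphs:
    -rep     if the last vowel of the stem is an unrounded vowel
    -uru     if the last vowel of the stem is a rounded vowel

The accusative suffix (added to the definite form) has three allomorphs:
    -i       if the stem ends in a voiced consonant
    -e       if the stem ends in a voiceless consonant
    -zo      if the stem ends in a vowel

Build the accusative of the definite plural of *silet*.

The final consonant of *silet* is /t/, which is voiceless, so the plural suffix is -e, giving *silete*.
Since the last vowel of the plural form *silete* is /e/ (an unrounded vowel), it takes -rep, giving *sileterep*.
The final sound of the definite form *sileterep* is /p/, which is a voiceless consonant, so the accusative suffix is -e, giving *sileterepe*.

sileterepe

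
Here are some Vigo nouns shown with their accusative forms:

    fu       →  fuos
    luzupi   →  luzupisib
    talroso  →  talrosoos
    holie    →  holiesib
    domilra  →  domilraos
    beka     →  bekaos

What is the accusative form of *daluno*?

dalunoos

The suffix is conditioned by the last vowel: -sib when the last vowel of the stem is a front vowel (*luzupi*, *holie*); -os when the last vowel of the stem is a back vowel (*fu*, *talroso*, *domilra*, *beka*).
*daluno*: last vowel = /o/, a back vowel → -os → *dalunoos*.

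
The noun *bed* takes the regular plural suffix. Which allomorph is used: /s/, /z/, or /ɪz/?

The stem *bed* ends in a voiced non-sibilant sound.
The plural suffix surfaces as /ɪz/ after sibilants, /s/ after other voiceless consonants, and /z/ after other voiced sounds.
So the plural -s on *bed* is pronounced /z/.

/z/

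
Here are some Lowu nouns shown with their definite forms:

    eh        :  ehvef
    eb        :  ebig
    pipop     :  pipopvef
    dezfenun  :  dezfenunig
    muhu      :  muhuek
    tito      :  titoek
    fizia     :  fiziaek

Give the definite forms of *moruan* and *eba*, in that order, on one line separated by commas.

The pattern is voicing of the final sound: -vef when the stem ends in a voiceless consonant (*eh*, *pipop*); -ig when the stem ends in a voiced consonant (*eb*, *dezfenun*); -ek when the stem ends in a vowel (*muhu*, *tito*, *fizia*).
*moruan*: final sound = /n/, a voiced consonant → -ig → *moruanig*.
*eba* — final sound /a/ (a vowel) → -ek → *ebaek*.

moruanig, ebaek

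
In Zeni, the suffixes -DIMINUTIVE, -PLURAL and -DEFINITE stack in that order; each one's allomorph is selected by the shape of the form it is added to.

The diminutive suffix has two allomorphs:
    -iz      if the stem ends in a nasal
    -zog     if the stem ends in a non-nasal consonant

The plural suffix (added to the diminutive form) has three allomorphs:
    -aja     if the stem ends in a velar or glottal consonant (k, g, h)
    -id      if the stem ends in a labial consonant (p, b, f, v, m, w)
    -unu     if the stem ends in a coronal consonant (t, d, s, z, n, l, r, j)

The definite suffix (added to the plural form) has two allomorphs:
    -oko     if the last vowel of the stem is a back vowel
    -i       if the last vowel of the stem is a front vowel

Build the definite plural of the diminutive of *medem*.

*medem*: final consonant = /m/, a nasal → -iz → *medemiz*.
The final consonant of the diminutive form *medemiz* is /z/, which is coronal, so the plural suffix is -unu, giving *medemizunu*.
The plural form *medemizunu*: last vowel = /u/, a back vowel → -oko → *medemizunuoko*.

medemizunuoko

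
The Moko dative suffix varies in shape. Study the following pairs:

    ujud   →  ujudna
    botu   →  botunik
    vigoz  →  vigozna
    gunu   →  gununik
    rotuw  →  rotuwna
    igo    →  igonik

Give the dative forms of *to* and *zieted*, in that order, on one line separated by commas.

tonik, zietedna

The suffix is conditioned by the final sound: -na when the stem ends in a consonant (*ujud*, *vigoz*, *rotuw*); -nik when the stem ends in a vowel (*botu*, *gunu*, *igo*).
Since the final sound of *to* is /o/ (a vowel), it takes -nik, giving *tonik*.
The final sound of *zieted* is /d/, which is a consonant, so the suffix is -na, giving *zietedna*.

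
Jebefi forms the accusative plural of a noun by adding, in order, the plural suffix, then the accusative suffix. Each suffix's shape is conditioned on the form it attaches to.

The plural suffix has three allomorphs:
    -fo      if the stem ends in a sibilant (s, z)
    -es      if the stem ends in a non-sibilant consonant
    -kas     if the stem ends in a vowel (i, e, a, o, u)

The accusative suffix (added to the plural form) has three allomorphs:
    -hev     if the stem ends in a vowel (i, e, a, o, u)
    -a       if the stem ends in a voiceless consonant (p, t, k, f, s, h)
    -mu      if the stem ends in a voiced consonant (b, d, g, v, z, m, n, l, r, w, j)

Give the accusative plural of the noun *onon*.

*onon*: final sound = /n/, a non-sibilant consonant → -es → *onones*.
The plural form *onones* — final sound /s/ (a voiceless consonant) → -a → *ononesa*.

ononesa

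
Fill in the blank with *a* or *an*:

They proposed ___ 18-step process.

an

The indefinite article is chosen by the initial *sound* of the following word, not its spelling.
The number *18* is spoken "eighteen", beginning with /ˌeɪˈtiːn/ — a vowel sound.
So the article is *an*: They proposed an 18-step process.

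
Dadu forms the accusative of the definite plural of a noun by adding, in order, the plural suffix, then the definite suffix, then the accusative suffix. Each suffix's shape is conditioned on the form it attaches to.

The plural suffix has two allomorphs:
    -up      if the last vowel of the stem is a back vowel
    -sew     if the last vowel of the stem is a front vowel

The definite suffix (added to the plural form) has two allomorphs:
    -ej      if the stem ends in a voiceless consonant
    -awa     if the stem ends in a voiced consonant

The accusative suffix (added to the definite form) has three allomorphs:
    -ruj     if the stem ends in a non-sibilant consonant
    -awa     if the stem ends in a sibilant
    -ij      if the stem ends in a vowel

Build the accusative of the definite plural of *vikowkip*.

vikowkipsewawaij

Since the last vowel of *vikowkip* is /i/ (a front vowel), it takes -sew, giving *vikowkipsew*.
The final consonant of the plural form *vikowkipsew* is /w/, which is voiced, so the definite suffix is -awa, giving *vikowkipsewawa*.
Since the final sound of the definite form *vikowkipsewawa* is /a/ (a vowel), it takes -ij, giving *vikowkipsewawaij*.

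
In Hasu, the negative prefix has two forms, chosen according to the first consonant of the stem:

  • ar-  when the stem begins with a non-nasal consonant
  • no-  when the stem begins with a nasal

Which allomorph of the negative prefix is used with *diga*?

ar-

*diga* — first consonant /d/ (non-nasal) → ar-.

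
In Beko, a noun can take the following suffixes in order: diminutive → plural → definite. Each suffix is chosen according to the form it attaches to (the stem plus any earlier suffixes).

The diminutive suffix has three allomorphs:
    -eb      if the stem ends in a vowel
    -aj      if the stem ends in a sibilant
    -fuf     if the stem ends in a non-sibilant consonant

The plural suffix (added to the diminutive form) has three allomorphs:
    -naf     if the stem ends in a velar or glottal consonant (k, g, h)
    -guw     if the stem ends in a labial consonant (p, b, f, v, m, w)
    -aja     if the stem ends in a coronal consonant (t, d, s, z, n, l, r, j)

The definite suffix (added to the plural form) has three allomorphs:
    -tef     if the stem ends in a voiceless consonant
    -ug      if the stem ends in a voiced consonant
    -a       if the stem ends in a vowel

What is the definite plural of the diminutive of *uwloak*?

uwloakfufguwug

Since the final sound of *uwloak* is /k/ (a non-sibilant consonant), it takes -fuf, giving *uwloakfuf*.
The final consonant of the diminutive form *uwloakfuf* is /f/, which is labial, so the plural suffix is -guw, giving *uwloakfufguw*.
Since the final sound of the plural form *uwloakfufguw* is /w/ (a voiced consonant), it takes -ug, giving *uwloakfufguwug*.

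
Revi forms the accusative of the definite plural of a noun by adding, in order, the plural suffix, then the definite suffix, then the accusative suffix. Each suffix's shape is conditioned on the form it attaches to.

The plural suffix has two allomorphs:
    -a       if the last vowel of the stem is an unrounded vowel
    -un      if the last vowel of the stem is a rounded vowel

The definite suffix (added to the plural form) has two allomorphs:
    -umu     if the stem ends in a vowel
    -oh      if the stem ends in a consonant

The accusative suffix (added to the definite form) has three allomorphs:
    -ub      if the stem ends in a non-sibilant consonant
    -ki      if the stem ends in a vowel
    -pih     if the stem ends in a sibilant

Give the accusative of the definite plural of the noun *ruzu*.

ruzuunohub

*ruzu*: last vowel = /u/, a rounded vowel → -un → *ruzuun*.
The final sound of the plural form *ruzuun* is /n/, which is a consonant, so the definite suffix is -oh, giving *ruzuunoh*.
The definite form *ruzuunoh* — final sound /h/ (a non-sibilant consonant) → -ub → *ruzuunohub*.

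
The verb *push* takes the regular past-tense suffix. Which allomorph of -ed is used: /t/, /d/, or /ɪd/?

/t/

The stem *push* ends in a voiceless consonant other than /t/.
The -ed suffix is realized as /ɪd/ after /t, d/; as /t/ after other voiceless consonants; and as /d/ after other voiced sounds.
So -ed on *push* is pronounced /t/.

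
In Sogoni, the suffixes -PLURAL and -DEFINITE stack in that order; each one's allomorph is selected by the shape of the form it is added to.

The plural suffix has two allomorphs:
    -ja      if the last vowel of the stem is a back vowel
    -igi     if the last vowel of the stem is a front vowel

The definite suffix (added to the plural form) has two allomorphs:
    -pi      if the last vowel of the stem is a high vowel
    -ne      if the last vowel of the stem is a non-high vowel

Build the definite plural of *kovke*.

kovkeigipi

The last vowel of *kovke* is /e/, which is a front vowel, so the plural suffix is -igi, giving *kovkeigi*.
The last vowel of the plural form *kovkeigi* is /i/, which is a high vowel, so the definite suffix is -pi, giving *kovkeigipi*.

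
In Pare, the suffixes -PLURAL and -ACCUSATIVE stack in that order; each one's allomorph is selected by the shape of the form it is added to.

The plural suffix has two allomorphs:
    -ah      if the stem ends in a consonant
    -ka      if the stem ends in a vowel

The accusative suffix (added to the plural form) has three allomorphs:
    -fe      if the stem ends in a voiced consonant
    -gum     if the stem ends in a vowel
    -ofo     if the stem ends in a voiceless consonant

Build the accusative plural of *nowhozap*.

nowhozapahofo

*nowhozap*: final sound = /p/, a consonant → -ah → *nowhozapah*.
The final sound of the plural form *nowhozapah* is /h/, which is a voiceless consonant, so the accusative suffix is -ofo, giving *nowhozapahofo*.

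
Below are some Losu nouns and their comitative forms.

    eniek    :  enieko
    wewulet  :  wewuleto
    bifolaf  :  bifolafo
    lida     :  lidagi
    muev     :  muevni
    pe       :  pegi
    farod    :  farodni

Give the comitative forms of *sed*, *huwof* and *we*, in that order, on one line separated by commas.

The alternation tracks the final sound of the stem — -o when the stem ends in a voiceless consonant (*eniek*, *wewulet*, *bifolaf*); -ni when the stem ends in a voiced consonant (*muev*, *farod*); -gi when the stem ends in a vowel (*lida*, *pe*).
*sed*: final sound = /d/, a voiced consonant → -ni → *sedni*.
Since the final sound of *huwof* is /f/ (a voiceless consonant), it takes -o, giving *huwofo*.
*we* — final sound /e/ (a vowel) → -gi → *wegi*.

sedni, huwofo, wegi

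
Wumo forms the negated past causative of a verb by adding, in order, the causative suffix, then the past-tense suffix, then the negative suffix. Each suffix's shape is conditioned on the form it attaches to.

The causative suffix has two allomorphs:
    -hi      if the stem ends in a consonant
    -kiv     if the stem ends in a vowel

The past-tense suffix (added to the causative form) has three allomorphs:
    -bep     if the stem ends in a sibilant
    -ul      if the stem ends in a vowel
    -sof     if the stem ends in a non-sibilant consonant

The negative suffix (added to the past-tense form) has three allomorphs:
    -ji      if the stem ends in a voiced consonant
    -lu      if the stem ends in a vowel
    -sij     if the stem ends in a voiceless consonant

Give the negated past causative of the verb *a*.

akivsofsij

The final sound of *a* is /a/, which is a vowel, so the causative suffix is -kiv, giving *akiv*.
The final sound of the causative form *akiv* is /v/, which is a non-sibilant consonant, so the past-tense suffix is -sof, giving *akivsof*.
The final sound of the past-tense form *akivsof* is /f/, which is a voiceless consonant, so the negative suffix is -sij, giving *akivsofsij*.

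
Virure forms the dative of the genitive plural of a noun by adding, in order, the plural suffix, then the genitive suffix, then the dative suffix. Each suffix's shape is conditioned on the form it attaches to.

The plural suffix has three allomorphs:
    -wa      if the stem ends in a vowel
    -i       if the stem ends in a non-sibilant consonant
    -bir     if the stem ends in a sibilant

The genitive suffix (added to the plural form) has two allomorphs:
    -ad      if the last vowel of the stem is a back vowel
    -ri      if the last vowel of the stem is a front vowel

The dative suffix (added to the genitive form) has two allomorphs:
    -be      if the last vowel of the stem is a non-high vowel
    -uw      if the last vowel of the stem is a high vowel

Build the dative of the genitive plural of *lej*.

Since the final sound of *lej* is /j/ (a non-sibilant consonant), it takes -i, giving *leji*.
The last vowel of the plural form *leji* is /i/, which is a front vowel, so the genitive suffix is -ri, giving *lejiri*.
The last vowel of the genitive form *lejiri* is /i/, which is a high vowel, so the dative suffix is -uw, giving *lejiriuw*.

lejiriuw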